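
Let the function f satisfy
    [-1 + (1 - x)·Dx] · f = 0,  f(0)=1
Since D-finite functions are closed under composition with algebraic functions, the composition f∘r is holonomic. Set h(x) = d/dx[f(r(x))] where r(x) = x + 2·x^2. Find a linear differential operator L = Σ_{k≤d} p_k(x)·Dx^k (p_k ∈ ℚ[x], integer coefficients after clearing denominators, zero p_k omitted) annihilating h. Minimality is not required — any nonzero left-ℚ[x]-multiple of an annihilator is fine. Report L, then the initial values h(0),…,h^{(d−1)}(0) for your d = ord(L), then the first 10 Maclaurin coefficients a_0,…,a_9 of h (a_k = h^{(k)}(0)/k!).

L = (6 + 12·x + 24·x^2) + (-1 - 3·x + 6·x^2 + 8·x^3)·Dx  (order 1).
h: a_k = 1, 6, 15, 44, 105, 258, 595, 1368, 3069, 6830, …
ICs: h(0) = 1.

f: a_k = 1, 1, 1, 1, 1, 1, 1, 1, 1, 1, …
L₀ from L_f via x↦r, Dx↦r'^{-1}Dx.
Derive L from L₀ (diff closure).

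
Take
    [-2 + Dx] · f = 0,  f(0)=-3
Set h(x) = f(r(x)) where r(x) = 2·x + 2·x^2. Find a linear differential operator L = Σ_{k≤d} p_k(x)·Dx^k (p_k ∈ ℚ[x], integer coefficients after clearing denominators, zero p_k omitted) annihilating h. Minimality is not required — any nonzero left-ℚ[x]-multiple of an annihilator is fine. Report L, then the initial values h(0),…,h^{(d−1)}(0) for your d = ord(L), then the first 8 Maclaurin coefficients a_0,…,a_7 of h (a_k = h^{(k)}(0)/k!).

f: a_k = -3, -6, -6, -4, -2, -4/5, -4/15, -8/105, …
Substitute x→r, Dx→(1/r')Dx; clear ⇒ L₀.
L = (-4 - 8·x) + Dx  (order 1).
h: a_k = -3, -12, -36, -80, -152, -1248/5, -5536/15, -52096/105, …
ICs: h(0) = -3.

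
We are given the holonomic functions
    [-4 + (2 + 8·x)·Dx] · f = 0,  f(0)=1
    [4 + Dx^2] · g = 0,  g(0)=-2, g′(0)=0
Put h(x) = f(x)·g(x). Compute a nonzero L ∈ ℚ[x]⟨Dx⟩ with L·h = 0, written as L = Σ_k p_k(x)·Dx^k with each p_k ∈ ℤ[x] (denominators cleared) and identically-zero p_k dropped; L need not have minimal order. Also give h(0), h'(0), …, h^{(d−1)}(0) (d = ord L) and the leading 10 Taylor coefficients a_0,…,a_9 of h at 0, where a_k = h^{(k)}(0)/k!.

L = (16 + 32·x + 64·x^2) + (-4 - 16·x)·Dx + (1 + 8·x + 16·x^2)·Dx^2  (order 2).
h: a_k = -2, -4, 8, 0, 32/3, -128/3, 5888/45, -18944/45, 438784/315, -493568/105, …
ICs: h(0) = -2, h′(0) = -4.

f: a_k = 1, 2, -2, 4, -10, 28, -84, 264, -858, 2860, …
g: a_k = -2, 0, 4, 0, -4/3, 0, 8/45, 0, -4/315, 0, …
Sym-product of L_f,L_g gives L₀ (≤ ord 2).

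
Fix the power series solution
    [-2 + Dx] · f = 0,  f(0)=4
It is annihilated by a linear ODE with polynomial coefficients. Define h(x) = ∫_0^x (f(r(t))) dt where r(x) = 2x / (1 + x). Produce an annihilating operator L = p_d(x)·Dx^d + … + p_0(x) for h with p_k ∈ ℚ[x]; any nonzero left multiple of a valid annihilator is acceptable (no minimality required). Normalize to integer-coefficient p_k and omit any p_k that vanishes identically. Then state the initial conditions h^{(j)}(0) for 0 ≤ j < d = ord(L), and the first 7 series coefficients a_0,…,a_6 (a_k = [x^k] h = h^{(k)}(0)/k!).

f: a_k = 4, 8, 8, 16/3, 8/3, 16/15, 16/45, …
L₀ from L_f via x↦r, Dx↦r'^{-1}Dx.
∫: right-multiply L₀ by Dx.
L = -4·Dx + (1 + 2·x + x^2)·Dx^2  (order 2).
h: a_k = 0, 4, 8, 16/3, -4/3, -16/15, 56/45, …
ICs: h(0) = 0, h′(0) = 4.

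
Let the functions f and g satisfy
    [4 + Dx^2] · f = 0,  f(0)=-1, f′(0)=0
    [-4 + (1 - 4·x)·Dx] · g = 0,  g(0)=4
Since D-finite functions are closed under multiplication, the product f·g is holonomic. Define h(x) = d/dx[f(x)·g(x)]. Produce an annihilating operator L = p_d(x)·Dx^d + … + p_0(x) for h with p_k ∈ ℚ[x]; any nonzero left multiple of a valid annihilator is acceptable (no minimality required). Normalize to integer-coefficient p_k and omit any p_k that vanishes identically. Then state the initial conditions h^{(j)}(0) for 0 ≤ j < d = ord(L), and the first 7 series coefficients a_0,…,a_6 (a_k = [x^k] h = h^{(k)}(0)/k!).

f: a_k = -1, 0, 2, 0, -2/3, 0, 4/45, …
g: a_k = 4, 16, 64, 256, 1024, 4096, 16384, …
Sym-product of L_f,L_g gives L₀ (≤ ord 2).
Derive L from L₀ (diff closure).
L = (-28 - 32·x + 64·x^2) + (-8 + 32·x)·Dx + (1 - 8·x + 16·x^2)·Dx^2  (order 2).
h: a_k = -16, -112, -672, -10784/3, -53920/3, -1294048/15, -18116672/45, …
ICs: h(0) = -16, h′(0) = -112.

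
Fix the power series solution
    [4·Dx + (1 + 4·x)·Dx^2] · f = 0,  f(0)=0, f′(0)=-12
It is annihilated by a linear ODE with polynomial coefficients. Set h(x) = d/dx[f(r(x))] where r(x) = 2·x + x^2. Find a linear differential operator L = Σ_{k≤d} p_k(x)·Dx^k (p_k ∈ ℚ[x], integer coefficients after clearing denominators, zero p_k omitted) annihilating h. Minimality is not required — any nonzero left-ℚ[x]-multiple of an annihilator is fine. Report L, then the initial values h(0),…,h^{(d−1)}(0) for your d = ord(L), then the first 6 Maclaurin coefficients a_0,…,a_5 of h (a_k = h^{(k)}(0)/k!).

L = (7 + 8·x + 4·x^2) + (1 + 9·x + 12·x^2 + 4·x^3)·Dx  (order 1).
h: a_k = -24, 168, -1248, 9312, -69504, 518784, …
ICs: h(0) = -24.

f: a_k = 0, -12, 24, -64, 192, -3072/5, …
f∘r: x↦r, Dx↦Dx/r' in L_f ⇒ L₀.
h=h₀': d/dx-closure on L₀ ⇒ L.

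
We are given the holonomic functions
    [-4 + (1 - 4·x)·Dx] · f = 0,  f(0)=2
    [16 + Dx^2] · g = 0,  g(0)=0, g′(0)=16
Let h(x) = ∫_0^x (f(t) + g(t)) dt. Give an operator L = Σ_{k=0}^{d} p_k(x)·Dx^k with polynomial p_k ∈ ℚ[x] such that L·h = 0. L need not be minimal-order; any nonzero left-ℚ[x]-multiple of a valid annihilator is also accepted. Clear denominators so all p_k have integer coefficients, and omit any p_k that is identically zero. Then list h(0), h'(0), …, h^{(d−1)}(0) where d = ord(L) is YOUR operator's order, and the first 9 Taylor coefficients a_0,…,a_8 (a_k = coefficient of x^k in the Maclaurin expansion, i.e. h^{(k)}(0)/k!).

f: a_k = 2, 8, 32, 128, 512, 2048, 8192, 32768, 131072, …
g: a_k = 0, 16, 0, -128/3, 0, 512/15, 0, -4096/315, 0, …
f+g: L₀ = lclm(L_f,L_g), ord ≤ 1+2.
h=∫h₀ ⇒ L = L₀·Dx.
L = (448 - 512·x + 1024·x^2)·Dx + (-48 + 320·x - 768·x^2 + 1024·x^3)·Dx^2 + (28 - 32·x + 64·x^2)·Dx^3 + (-3 + 20·x - 48·x^2 + 64·x^3)·Dx^4  (order 4).
h: a_k = 0, 2, 12, 32/3, 64/3, 512/5, 15616/45, 8192/7, 1289728/315, …
ICs: h(0) = 0, h′(0) = 2, h′′(0) = 24, h′′′(0) = 64.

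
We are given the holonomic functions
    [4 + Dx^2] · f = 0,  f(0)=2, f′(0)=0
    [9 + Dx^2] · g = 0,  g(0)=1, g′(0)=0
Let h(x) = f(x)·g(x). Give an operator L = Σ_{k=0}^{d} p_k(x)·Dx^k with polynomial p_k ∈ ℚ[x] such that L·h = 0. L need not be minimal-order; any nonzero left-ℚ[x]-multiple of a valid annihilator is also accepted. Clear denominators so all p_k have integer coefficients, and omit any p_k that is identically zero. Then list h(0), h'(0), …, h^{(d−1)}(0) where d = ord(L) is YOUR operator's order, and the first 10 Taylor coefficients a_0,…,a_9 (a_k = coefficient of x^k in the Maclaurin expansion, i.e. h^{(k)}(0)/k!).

f: a_k = 2, 0, -4, 0, 4/3, 0, -8/45, 0, 4/315, 0, …
g: a_k = 1, 0, -9/2, 0, 27/8, 0, -81/80, 0, 729/4480, 0, …
Sym-product of L_f,L_g gives L₀ (≤ ord 4).
L = 25 + 26·Dx^2 + Dx^4  (order 4).
h: a_k = 2, 0, -13, 0, 313/12, 0, -7813/360, 0, 195313/20160, 0, …
ICs: h(0) = 2, h′(0) = 0, h′′(0) = -26, h′′′(0) = 0.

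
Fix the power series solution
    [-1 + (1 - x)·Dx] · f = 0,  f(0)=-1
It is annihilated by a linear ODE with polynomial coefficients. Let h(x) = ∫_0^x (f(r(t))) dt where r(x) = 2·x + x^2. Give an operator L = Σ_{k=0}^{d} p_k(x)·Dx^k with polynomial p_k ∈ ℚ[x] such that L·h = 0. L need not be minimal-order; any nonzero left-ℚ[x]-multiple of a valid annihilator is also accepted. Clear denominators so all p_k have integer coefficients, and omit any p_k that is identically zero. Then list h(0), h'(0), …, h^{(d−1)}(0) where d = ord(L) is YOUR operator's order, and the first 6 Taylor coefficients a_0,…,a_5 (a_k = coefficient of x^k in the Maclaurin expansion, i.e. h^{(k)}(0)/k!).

L = (2 + 2·x)·Dx + (-1 + 2·x + x^2)·Dx^2  (order 2).
h: a_k = 0, -1, -1, -5/3, -3, -29/5, …
ICs: h(0) = 0, h′(0) = -1.

f: a_k = -1, -1, -1, -1, -1, -1, …
f∘r: x↦r, Dx↦Dx/r' in L_f ⇒ L₀.
Integrate: L := L₀·Dx.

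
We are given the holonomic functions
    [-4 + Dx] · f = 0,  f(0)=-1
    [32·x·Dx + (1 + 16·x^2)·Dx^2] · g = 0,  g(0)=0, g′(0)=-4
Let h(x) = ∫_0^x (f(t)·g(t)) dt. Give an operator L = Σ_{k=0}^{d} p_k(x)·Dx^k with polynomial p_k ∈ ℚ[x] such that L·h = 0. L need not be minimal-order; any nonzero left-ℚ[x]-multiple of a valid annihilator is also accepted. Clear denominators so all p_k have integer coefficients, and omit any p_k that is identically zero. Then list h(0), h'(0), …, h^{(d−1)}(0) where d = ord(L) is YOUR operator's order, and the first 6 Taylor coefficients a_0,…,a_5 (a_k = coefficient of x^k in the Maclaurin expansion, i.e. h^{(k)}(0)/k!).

f: a_k = -1, -4, -8, -32/3, -32/3, -128/15, …
g: a_k = 0, -4, 0, 64/3, 0, -1024/5, …
Product ⇒ symmetric product L₀, ord ≤ 2.
∫: right-multiply L₀ by Dx.
L = (16 - 128·x + 256·x^2)·Dx + (-8 + 32·x - 128·x^2)·Dx^2 + (1 + 16·x^2)·Dx^3  (order 3).
h: a_k = 0, 0, 2, 16/3, 8/3, -128/15, …
ICs: h(0) = 0, h′(0) = 0, h′′(0) = 4.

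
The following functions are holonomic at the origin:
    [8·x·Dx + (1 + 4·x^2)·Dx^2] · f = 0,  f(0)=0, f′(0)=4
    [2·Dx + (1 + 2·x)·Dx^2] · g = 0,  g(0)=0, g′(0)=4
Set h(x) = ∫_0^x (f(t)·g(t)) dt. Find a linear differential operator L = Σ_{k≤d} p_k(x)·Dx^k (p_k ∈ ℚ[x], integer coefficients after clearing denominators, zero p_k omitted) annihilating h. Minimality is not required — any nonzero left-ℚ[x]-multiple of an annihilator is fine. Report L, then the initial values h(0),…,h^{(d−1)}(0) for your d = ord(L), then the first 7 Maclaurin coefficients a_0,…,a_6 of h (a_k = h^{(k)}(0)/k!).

L = (192 + 704·x + 2560·x^2 + 9984·x^3 + 15360·x^4 + 13312·x^5 + 4096·x^7)·Dx^2 + (72 + 992·x + 4928·x^2 + 15488·x^3 + 34816·x^4 + 47616·x^5 + 35840·x^6 + 6144·x^7 + 14336·x^8)·Dx^3 + (24 + 256·x + 1536·x^2 + 4992·x^3 + 11520·x^4 + 19968·x^5 + 24576·x^6 + 18432·x^7 + 6144·x^8 + 8192·x^9)·Dx^4 + (5 + 36·x + 148·x^2 + 448·x^3 + 1056·x^4 + 1920·x^5 + 2688·x^6 + 3072·x^7 + 2304·x^8 + 1024·x^9 + 1024·x^10)·Dx^5  (order 5).
h: a_k = 0, 0, 0, 16/3, -4, 0, -16/9, …
ICs: h(0) = 0, h′(0) = 0, h′′(0) = 0, h′′′(0) = 32, h′′′′(0) = -96.

f: a_k = 0, 4, 0, -16/3, 0, 64/5, 0, …
g: a_k = 0, 4, -4, 16/3, -8, 64/5, -64/3, …
Sym-product of L_f,L_g gives L₀ (≤ ord 4).
h=∫₀ˣh₀: take L = L₀·Dx.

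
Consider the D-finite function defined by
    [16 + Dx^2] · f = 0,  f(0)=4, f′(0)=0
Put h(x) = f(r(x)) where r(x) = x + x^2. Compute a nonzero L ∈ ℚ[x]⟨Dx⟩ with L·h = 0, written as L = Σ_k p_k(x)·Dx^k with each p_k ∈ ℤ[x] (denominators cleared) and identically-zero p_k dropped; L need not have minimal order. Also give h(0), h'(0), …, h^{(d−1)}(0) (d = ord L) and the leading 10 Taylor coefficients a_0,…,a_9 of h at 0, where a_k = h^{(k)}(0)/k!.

L = (16 + 96·x + 192·x^2 + 128·x^3) - 2·Dx + (1 + 2·x)·Dx^2  (order 2).
h: a_k = 4, 0, -32, -64, 32/3, 512/3, 10496/45, 512/15, -92032/315, -126976/315, …
ICs: h(0) = 4, h′(0) = 0.

f: a_k = 4, 0, -32, 0, 128/3, 0, -1024/45, 0, 2048/315, 0, …
L₀ from L_f via x↦r, Dx↦r'^{-1}Dx.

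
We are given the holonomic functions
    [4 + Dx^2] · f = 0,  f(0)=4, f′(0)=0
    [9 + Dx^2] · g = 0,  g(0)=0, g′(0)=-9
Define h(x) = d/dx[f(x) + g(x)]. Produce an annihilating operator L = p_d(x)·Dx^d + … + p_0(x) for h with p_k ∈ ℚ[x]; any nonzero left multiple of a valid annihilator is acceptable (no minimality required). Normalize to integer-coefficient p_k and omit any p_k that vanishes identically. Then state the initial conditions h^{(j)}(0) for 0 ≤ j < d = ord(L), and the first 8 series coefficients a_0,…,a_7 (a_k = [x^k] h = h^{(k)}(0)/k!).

L = 36 + 13·Dx^2 + Dx^4  (order 4).
h: a_k = -9, -16, 81/2, 32/3, -243/8, -32/15, 729/80, 64/315, …
ICs: h(0) = -9, h′(0) = -16, h′′(0) = 81, h′′′(0) = 64.

f: a_k = 4, 0, -8, 0, 8/3, 0, -16/45, 0, …
g: a_k = 0, -9, 0, 27/2, 0, -243/40, 0, 729/560, …
L₀ := lclm(L_f,L_g); ord L₀ ≤ 2+2.
Derive L from L₀ (diff closure).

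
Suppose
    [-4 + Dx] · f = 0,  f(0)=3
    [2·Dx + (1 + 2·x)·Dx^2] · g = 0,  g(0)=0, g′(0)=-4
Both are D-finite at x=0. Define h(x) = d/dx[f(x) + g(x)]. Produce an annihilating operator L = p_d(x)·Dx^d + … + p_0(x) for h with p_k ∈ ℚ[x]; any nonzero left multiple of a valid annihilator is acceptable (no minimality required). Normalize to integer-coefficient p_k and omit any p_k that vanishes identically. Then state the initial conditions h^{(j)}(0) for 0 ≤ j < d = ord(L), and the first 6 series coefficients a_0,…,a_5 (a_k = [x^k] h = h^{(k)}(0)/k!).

L = (-32 - 32·x) + (-4 - 32·x - 32·x^2)·Dx + (3 + 10·x + 8·x^2)·Dx^2  (order 2).
h: a_k = 8, 56, 80, 160, 64, 1152/5, …
ICs: h(0) = 8, h′(0) = 56.

f: a_k = 3, 12, 24, 32, 32, 128/5, …
g: a_k = 0, -4, 4, -16/3, 8, -64/5, …
f+g: L₀ = lclm(L_f,L_g), ord ≤ 1+2.
Derive L from L₀ (diff closure).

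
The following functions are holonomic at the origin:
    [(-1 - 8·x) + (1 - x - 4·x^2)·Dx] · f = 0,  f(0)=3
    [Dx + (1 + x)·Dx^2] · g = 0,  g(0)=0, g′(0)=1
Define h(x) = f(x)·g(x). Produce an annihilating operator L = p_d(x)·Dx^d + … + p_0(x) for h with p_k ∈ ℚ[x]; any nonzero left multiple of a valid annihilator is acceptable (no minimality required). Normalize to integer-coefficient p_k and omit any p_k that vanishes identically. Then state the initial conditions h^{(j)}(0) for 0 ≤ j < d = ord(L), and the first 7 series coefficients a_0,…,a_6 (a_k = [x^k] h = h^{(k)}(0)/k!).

f: a_k = 3, 3, 15, 27, 87, 195, 543, …
g: a_k = 0, 1, -1/2, 1/3, -1/4, 1/5, -1/6, …
Product ⇒ symmetric product L₀, ord ≤ 2.
L = (9 + 16·x) + (1 + 19·x + 20·x^2)·Dx + (-1 + 5·x^2 + 4·x^3)·Dx^2  (order 2).
h: a_k = 0, 3, 3/2, 29/2, 79/4, 1567/20, 3137/20, …
ICs: h(0) = 0, h′(0) = 3.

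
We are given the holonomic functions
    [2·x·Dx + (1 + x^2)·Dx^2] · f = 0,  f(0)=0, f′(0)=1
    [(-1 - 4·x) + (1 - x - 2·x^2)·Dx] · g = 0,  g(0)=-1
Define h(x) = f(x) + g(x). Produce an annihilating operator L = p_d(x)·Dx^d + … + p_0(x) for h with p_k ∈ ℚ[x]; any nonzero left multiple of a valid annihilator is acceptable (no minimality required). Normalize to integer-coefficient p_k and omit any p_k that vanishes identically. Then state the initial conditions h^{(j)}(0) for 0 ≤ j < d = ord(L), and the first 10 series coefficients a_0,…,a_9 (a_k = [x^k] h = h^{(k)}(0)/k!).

L = (6 - 24·x - 162·x^2 - 240·x^3 - 384·x^4 - 48·x^6)·Dx + (-16 - 74·x - 88·x^2 - 226·x^3 - 212·x^4 - 304·x^5 - 12·x^6 - 48·x^7)·Dx^2 + (3 + 4·x + 8·x^2 - 28·x^3 - 27·x^4 - 36·x^5 - 40·x^6 - 4·x^7 - 8·x^8)·Dx^3  (order 3).
h: a_k = -1, 0, -3, -16/3, -11, -104/5, -43, -596/7, -171, -3068/9, …
ICs: h(0) = -1, h′(0) = 0, h′′(0) = -6.

f: a_k = 0, 1, 0, -1/3, 0, 1/5, 0, -1/7, 0, 1/9, …
g: a_k = -1, -1, -3, -5, -11, -21, -43, -85, -171, -341, …
Sum ⇒ L₀ = lclm(L_f,L_g) in ℚ(x)⟨Dx⟩.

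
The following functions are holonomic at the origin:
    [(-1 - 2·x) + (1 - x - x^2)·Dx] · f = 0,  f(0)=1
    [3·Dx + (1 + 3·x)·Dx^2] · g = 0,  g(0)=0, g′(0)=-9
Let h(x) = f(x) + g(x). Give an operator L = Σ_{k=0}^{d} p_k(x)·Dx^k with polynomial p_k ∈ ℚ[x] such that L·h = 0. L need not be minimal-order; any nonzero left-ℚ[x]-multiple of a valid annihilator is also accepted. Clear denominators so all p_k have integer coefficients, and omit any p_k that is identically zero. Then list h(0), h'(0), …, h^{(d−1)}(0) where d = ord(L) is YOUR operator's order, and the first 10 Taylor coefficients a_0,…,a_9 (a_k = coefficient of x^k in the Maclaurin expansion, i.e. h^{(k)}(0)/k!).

f: a_k = 1, 1, 2, 3, 5, 8, 13, 21, 34, 55, …
g: a_k = 0, -9, 27/2, -27, 243/4, -729/5, 729/2, -6561/7, 19683/8, -6561, …
Weyl lclm of L_f,L_g ⇒ L₀ (ord ≤ 3).
L = (126 + 342·x + 468·x^2 + 180·x^3 + 108·x^4)·Dx + (156·x + 576·x^2 + 672·x^3 + 378·x^4 + 180·x^5)·Dx^2 + (-7 - 35·x - 29·x^2 + 63·x^3 + 99·x^4 + 93·x^5 + 36·x^6)·Dx^3  (order 3).
h: a_k = 1, -8, 31/2, -24, 263/4, -689/5, 755/2, -6414/7, 19955/8, -6506, …
ICs: h(0) = 1, h′(0) = -8, h′′(0) = 31.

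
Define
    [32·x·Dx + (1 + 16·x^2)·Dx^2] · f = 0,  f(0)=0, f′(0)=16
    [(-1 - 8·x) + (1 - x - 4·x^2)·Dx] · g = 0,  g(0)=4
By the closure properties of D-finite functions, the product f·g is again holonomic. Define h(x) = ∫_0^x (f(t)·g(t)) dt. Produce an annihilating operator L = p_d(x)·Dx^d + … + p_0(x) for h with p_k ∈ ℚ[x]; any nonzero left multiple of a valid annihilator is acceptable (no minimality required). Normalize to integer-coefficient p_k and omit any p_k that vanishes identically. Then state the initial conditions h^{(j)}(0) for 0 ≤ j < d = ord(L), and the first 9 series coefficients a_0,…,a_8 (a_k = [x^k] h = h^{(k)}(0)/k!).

L = (8 + 32·x + 384·x^2)·Dx + (2 - 16·x + 64·x^2 + 384·x^3)·Dx^2 + (-1 + x - 12·x^2 + 16·x^3 + 64·x^4)·Dx^3  (order 3).
h: a_k = 0, 0, 32, 64/3, -16/3, 704/15, 25696/45, 21824/35, -50872/21, …
ICs: h(0) = 0, h′(0) = 0, h′′(0) = 64.

f: a_k = 0, 16, 0, -256/3, 0, 4096/5, 0, -65536/7, 0, …
g: a_k = 4, 4, 20, 36, 116, 260, 724, 1764, 4660, …
f·g: L₀ = L_f ⊗_s L_g, ord ≤ 2·1.
h=∫₀ˣh₀: take L = L₀·Dx.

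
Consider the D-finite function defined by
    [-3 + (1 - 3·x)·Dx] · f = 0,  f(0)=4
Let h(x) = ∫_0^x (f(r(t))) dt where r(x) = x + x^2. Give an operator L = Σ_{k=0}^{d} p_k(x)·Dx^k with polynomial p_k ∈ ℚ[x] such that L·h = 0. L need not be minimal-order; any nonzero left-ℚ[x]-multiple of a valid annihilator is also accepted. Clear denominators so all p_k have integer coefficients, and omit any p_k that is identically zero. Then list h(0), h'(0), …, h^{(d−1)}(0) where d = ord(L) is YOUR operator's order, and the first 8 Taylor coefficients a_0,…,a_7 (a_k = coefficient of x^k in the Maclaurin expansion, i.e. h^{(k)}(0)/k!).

L = (3 + 6·x)·Dx + (-1 + 3·x + 3·x^2)·Dx^2  (order 2).
h: a_k = 0, 4, 6, 16, 45, 684/5, 432, 1404, …
ICs: h(0) = 0, h′(0) = 4.

f: a_k = 4, 12, 36, 108, 324, 972, 2916, 8748, …
f∘r: x↦r, Dx↦Dx/r' in L_f ⇒ L₀.
Integrate: L := L₀·Dx.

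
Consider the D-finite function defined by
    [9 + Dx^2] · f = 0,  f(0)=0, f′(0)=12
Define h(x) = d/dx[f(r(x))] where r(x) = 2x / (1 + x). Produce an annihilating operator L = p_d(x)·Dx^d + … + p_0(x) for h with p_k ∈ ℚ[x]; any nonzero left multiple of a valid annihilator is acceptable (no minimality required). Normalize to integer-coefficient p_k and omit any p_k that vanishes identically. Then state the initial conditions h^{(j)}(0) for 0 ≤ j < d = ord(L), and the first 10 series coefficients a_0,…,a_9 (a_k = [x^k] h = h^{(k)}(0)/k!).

f: a_k = 0, 12, 0, -18, 0, 81/10, 0, -243/140, 0, 243/1120, …
h₀=f(r): pull back L_f along r ⇒ L₀.
Differentiate: ansatz ord ≤ ord L₀ ⇒ L.
L = (42 + 12·x + 6·x^2) + (6 + 18·x + 18·x^2 + 6·x^3)·Dx + (1 + 4·x + 6·x^2 + 4·x^3 + x^4)·Dx^2  (order 2).
h: a_k = 24, -48, -360, 1632, -2904, 720, 53544/5, -180672/5, 505656/7, -688560/7, …
ICs: h(0) = 24, h′(0) = -48.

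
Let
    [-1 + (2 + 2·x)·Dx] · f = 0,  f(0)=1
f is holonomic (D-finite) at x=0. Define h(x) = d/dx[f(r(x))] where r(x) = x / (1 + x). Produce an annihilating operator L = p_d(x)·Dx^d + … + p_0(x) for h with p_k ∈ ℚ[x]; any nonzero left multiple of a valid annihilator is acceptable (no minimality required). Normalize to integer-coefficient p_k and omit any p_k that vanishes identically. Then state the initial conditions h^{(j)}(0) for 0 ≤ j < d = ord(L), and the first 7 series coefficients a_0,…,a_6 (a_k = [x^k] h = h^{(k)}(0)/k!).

f: a_k = 1, 1/2, -1/8, 1/16, -5/128, 7/256, -21/1024, …
h₀=f(r): pull back L_f along r ⇒ L₀.
Derive L from L₀ (diff closure).
L = (-5 - 8·x) + (-2 - 6·x - 4·x^2)·Dx  (order 1).
h: a_k = 1/2, -5/4, 39/16, -141/32, 1995/256, -7059/512, 50435/2048, …
ICs: h(0) = 1/2.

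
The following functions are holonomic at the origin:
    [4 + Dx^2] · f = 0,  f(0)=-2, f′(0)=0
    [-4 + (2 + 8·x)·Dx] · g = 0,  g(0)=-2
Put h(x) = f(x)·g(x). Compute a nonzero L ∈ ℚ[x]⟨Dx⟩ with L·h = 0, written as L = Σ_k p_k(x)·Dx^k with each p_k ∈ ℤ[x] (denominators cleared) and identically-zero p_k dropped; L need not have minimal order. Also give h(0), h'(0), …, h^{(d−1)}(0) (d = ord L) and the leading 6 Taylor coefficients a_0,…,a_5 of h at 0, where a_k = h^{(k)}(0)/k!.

f: a_k = -2, 0, 4, 0, -4/3, 0, …
g: a_k = -2, -4, 4, -8, 20, -56, …
Sym-product of L_f,L_g gives L₀ (≤ ord 2).
L = (16 + 32·x + 64·x^2) + (-4 - 16·x)·Dx + (1 + 8·x + 16·x^2)·Dx^2  (order 2).
h: a_k = 4, 8, -16, 0, -64/3, 256/3, …
ICs: h(0) = 4, h′(0) = 8.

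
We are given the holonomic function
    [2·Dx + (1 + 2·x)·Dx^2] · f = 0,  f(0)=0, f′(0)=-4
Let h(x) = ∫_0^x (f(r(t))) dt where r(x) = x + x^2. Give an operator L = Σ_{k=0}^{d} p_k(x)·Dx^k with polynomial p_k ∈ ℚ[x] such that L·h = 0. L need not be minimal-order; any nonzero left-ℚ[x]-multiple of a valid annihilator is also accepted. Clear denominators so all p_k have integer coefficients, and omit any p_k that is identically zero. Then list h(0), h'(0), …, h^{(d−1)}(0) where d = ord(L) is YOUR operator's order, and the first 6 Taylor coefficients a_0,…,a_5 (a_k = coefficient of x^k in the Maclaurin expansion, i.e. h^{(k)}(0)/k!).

f: a_k = 0, -4, 4, -16/3, 8, -64/5, …
L₀ from L_f via x↦r, Dx↦r'^{-1}Dx.
Integrate: L := L₀·Dx.
L = (4·x + 4·x^2)·Dx^2 + (1 + 4·x + 6·x^2 + 4·x^3)·Dx^3  (order 3).
h: a_k = 0, 0, -2, 0, 2/3, -4/5, …
ICs: h(0) = 0, h′(0) = 0, h′′(0) = -4.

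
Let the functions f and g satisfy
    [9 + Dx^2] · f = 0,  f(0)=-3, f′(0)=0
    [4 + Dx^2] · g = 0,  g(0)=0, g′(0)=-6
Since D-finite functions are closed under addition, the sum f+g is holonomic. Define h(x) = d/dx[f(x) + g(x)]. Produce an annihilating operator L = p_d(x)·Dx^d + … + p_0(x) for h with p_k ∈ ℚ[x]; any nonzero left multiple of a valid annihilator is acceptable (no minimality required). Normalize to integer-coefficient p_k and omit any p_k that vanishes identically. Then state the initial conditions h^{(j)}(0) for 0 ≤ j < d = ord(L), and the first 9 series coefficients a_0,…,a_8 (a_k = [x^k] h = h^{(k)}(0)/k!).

f: a_k = -3, 0, 27/2, 0, -81/8, 0, 243/80, 0, -2187/4480, …
g: a_k = 0, -6, 0, 4, 0, -4/5, 0, 8/105, 0, …
Weyl lclm of L_f,L_g ⇒ L₀ (ord ≤ 4).
h=h₀': d/dx-closure on L₀ ⇒ L.
L = 36 + 13·Dx^2 + Dx^4  (order 4).
h: a_k = -6, 27, 12, -81/2, -4, 729/40, 8/15, -2187/560, -4/105, …
ICs: h(0) = -6, h′(0) = 27, h′′(0) = 24, h′′′(0) = -243.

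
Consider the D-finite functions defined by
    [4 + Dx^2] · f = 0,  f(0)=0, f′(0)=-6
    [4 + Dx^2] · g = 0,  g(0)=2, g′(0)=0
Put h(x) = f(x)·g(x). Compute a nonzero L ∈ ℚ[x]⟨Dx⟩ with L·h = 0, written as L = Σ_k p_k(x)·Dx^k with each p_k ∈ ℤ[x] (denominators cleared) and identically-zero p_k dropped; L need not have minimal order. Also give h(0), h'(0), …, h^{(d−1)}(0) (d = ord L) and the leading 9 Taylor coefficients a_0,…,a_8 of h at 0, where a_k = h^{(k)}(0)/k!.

L = 16·Dx + Dx^3  (order 3).
h: a_k = 0, -12, 0, 32, 0, -128/5, 0, 1024/105, 0, …
ICs: h(0) = 0, h′(0) = -12, h′′(0) = 0.

f: a_k = 0, -6, 0, 4, 0, -4/5, 0, 8/105, 0, …
g: a_k = 2, 0, -4, 0, 4/3, 0, -8/45, 0, 4/315, …
f·g: L₀ = L_f ⊗_s L_g, ord ≤ 2·2.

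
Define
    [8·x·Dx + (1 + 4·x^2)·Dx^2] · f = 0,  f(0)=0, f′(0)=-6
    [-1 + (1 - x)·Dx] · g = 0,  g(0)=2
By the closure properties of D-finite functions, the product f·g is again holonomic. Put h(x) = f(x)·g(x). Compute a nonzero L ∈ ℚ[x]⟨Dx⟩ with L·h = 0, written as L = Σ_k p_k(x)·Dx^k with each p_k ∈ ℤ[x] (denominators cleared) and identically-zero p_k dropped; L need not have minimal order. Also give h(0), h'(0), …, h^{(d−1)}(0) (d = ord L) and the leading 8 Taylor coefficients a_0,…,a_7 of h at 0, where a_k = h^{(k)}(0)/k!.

L = 8·x + (2 - 8·x + 16·x^2)·Dx + (-1 + x - 4·x^2 + 4·x^3)·Dx^2  (order 2).
h: a_k = 0, -12, -12, 4, 4, -172/5, -172/5, 2636/35, …
ICs: h(0) = 0, h′(0) = -12.

f: a_k = 0, -6, 0, 8, 0, -96/5, 0, 384/7, …
g: a_k = 2, 2, 2, 2, 2, 2, 2, 2, …
h₀=f·g: eliminate ⇒ L₀, order ≤ 2·1.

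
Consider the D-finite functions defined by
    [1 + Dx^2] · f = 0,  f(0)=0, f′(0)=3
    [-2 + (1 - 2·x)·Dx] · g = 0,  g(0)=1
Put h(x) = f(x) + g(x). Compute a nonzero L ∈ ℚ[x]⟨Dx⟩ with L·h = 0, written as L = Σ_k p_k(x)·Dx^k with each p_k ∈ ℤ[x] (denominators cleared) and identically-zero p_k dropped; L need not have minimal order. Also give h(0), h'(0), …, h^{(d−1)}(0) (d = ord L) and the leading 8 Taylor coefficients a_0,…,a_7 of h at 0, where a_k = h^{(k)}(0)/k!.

L = (-50 + 8·x - 8·x^2) + (9 - 22·x + 12·x^2 - 8·x^3)·Dx + (-50 + 8·x - 8·x^2)·Dx^2 + (9 - 22·x + 12·x^2 - 8·x^3)·Dx^3  (order 3).
h: a_k = 1, 5, 4, 15/2, 16, 1281/40, 64, 215039/1680, …
ICs: h(0) = 1, h′(0) = 5, h′′(0) = 8.

f: a_k = 0, 3, 0, -1/2, 0, 1/40, 0, -1/1680, …
g: a_k = 1, 2, 4, 8, 16, 32, 64, 128, …
Sum ⇒ L₀ = lclm(L_f,L_g) in ℚ(x)⟨Dx⟩.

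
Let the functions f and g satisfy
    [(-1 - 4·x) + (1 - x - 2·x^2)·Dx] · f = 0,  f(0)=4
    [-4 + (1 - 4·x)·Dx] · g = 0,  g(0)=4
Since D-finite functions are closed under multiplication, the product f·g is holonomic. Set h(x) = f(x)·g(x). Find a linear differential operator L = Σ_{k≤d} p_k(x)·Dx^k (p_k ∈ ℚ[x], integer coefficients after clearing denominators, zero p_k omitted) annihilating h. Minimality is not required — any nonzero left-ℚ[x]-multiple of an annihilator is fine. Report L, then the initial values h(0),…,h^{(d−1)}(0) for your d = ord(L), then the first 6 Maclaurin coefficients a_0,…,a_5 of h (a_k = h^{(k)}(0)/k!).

L = (-5 + 4·x + 24·x^2) + (1 - 5·x + 2·x^2 + 8·x^3)·Dx  (order 1).
h: a_k = 16, 80, 368, 1552, 6384, 25872, …
ICs: h(0) = 16.

f: a_k = 4, 4, 12, 20, 44, 84, …
g: a_k = 4, 16, 64, 256, 1024, 4096, …
f·g: L₀ = L_f ⊗_s L_g, ord ≤ 1·1.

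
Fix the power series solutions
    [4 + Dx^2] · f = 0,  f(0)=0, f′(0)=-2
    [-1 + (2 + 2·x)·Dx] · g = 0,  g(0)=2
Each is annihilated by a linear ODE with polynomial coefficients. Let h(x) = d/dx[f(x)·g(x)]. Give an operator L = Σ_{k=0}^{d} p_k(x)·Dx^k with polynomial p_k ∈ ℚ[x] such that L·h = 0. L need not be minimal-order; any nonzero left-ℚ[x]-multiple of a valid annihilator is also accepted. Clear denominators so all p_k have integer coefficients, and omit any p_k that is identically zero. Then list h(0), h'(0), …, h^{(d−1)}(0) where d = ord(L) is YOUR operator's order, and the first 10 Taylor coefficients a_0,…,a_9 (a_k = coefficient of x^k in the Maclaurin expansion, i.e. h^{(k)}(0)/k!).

L = (413 + 1344·x + 1696·x^2 + 1024·x^3 + 256·x^4) + (-52 - 180·x - 192·x^2 - 64·x^3)·Dx + (76 + 280·x + 396·x^2 + 256·x^3 + 64·x^4)·Dx^2  (order 2).
h: a_k = -4, -4, 19/2, 13/3, -341/96, -201/160, 7687/11520, 17/4032, 216983/2580480, -626641/4644864, …
ICs: h(0) = -4, h′(0) = -4.

f: a_k = 0, -2, 0, 4/3, 0, -4/15, 0, 8/315, 0, -4/2835, …
g: a_k = 2, 1, -1/4, 1/8, -5/64, 7/128, -21/512, 33/1024, -429/16384, 715/32768, …
Sym-product of L_f,L_g gives L₀ (≤ ord 2).
h=h₀': d/dx-closure on L₀ ⇒ L.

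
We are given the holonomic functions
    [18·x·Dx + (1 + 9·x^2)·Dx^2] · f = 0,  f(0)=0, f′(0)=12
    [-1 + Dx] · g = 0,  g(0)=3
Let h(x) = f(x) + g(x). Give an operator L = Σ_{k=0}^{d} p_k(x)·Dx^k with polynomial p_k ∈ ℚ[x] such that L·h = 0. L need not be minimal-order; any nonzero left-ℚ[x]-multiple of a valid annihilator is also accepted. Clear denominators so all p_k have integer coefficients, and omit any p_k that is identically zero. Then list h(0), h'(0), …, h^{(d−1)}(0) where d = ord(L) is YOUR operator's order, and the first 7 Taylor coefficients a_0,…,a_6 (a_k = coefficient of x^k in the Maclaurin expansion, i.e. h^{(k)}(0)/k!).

L = (18 - 18·x - 486·x^2 - 162·x^3)·Dx + (-19 + 468·x^2 - 81·x^4)·Dx^2 + (1 + 18·x + 18·x^2 + 162·x^3 + 81·x^4)·Dx^3  (order 3).
h: a_k = 3, 15, 3/2, -71/2, 1/8, 7777/40, 1/240, …
ICs: h(0) = 3, h′(0) = 15, h′′(0) = 3.

f: a_k = 0, 12, 0, -36, 0, 972/5, 0, …
g: a_k = 3, 3, 3/2, 1/2, 1/8, 1/40, 1/240, …
f+g: L₀ = lclm(L_f,L_g), ord ≤ 2+1.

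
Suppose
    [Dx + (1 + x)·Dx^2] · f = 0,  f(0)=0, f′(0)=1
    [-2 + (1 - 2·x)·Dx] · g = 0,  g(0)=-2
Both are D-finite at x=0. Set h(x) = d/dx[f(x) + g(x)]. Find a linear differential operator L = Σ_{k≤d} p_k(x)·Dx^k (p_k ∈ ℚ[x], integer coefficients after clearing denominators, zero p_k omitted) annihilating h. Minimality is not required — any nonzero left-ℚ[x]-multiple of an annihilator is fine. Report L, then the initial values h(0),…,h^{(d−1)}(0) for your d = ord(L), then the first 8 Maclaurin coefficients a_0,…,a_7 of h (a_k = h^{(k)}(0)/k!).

f: a_k = 0, 1, -1/2, 1/3, -1/4, 1/5, -1/6, 1/7, …
g: a_k = -2, -4, -8, -16, -32, -64, -128, -256, …
Sum ⇒ L₀ = lclm(L_f,L_g) in ℚ(x)⟨Dx⟩.
h=h₀': d/dx-closure on L₀ ⇒ L.
L = (-32 - 8·x) + (-22 - 56·x - 16·x^2)·Dx + (5 - 3·x - 12·x^2 - 4·x^3)·Dx^2  (order 2).
h: a_k = -3, -17, -47, -129, -319, -769, -1791, -4097, …
ICs: h(0) = -3, h′(0) = -17.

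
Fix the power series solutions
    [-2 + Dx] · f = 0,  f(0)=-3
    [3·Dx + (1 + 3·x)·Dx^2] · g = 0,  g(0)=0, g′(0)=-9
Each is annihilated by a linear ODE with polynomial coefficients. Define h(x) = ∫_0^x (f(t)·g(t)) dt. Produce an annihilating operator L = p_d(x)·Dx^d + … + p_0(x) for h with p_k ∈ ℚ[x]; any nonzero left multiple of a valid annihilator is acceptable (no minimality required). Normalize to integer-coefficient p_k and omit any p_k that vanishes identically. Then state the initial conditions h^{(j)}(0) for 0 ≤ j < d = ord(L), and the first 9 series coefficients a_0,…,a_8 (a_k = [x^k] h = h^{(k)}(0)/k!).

f: a_k = -3, -6, -6, -4, -2, -4/5, -4/15, -8/105, -2/105, …
g: a_k = 0, -9, 27/2, -27, 243/4, -729/5, 729/2, -6561/7, 19683/8, …
L₀ := L_f ⊗_s L_g (sym. prod.), ord ≤ 2.
∫: right-multiply L₀ by Dx.
L = (-2 + 12·x)·Dx + (-1 - 12·x)·Dx^2 + (1 + 3·x)·Dx^3  (order 3).
h: a_k = 0, 0, 27/2, 9/2, 27/2, -261/20, 663/20, -495/7, 45579/280, …
ICs: h(0) = 0, h′(0) = 0, h′′(0) = 27.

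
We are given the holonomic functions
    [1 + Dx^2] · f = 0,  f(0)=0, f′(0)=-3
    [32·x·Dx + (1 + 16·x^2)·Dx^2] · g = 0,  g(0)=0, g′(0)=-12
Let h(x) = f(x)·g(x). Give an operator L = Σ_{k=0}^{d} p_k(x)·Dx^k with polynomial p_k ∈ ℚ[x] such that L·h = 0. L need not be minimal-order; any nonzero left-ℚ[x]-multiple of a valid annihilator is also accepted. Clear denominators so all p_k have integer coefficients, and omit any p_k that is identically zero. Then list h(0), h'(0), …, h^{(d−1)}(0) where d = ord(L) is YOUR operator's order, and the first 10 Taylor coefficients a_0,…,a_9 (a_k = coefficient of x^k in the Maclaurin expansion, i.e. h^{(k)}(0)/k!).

f: a_k = 0, -3, 0, 1/2, 0, -1/40, 0, 1/1680, 0, -1/120960, …
g: a_k = 0, -12, 0, 64, 0, -3072/5, 0, 49152/7, 0, -262144/3, …
f·g: L₀ = L_f ⊗_s L_g, ord ≤ 2·2.
L = (1105 + 51776·x^2 + 22016·x^4 + 16384·x^6 + 65536·x^8) + (2112·x + 35840·x^3 + 49152·x^5 + 262144·x^7)·Dx + (1122 + 52352·x^2 + 27648·x^4 + 32768·x^6 + 131072·x^8)·Dx^2 + (2112·x + 35840·x^3 + 49152·x^5 + 262144·x^7)·Dx^3 + (17 + 576·x^2 + 5632·x^4 + 16384·x^6 + 65536·x^8)·Dx^4  (order 4).
h: a_k = 0, 0, 36, 0, -198, 0, 3751/2, 0, -427479/20, 0, …
ICs: h(0) = 0, h′(0) = 0, h′′(0) = 72, h′′′(0) = 0.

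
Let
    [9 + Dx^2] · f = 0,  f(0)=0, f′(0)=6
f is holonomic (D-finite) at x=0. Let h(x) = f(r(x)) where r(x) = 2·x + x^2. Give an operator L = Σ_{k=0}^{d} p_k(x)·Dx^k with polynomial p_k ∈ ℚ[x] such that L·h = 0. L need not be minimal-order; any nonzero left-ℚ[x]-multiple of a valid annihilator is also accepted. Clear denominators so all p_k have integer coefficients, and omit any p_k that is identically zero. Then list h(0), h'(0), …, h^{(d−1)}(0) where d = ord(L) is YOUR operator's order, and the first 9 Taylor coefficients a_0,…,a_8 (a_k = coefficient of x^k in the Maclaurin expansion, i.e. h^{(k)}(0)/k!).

L = (36 + 108·x + 108·x^2 + 36·x^3) - Dx + (1 + x)·Dx^2  (order 2).
h: a_k = 0, 12, 6, -72, -108, 378/5, 315, 7452/35, -1134/5, …
ICs: h(0) = 0, h′(0) = 12.

f: a_k = 0, 6, 0, -9, 0, 81/20, 0, -243/280, 0, …
h₀=f(r): pull back L_f along r ⇒ L₀.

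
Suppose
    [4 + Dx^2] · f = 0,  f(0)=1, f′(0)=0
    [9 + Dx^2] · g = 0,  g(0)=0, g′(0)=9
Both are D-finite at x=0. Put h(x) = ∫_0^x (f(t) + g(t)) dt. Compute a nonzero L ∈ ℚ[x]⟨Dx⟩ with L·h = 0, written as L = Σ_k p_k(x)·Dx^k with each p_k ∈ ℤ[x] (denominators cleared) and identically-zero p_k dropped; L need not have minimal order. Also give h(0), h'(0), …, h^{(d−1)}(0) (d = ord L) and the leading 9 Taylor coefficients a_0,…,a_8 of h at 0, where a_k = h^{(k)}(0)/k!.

f: a_k = 1, 0, -2, 0, 2/3, 0, -4/45, 0, 2/315, …
g: a_k = 0, 9, 0, -27/2, 0, 243/40, 0, -729/560, 0, …
h₀=f+g: left-lcm gives L₀, ord ≤ 4.
h=∫₀ˣh₀: take L = L₀·Dx.
L = 36·Dx + 13·Dx^3 + Dx^5  (order 5).
h: a_k = 0, 1, 9/2, -2/3, -27/8, 2/15, 81/80, -4/315, -729/4480, …
ICs: h(0) = 0, h′(0) = 1, h′′(0) = 9, h′′′(0) = -4, h′′′′(0) = -81.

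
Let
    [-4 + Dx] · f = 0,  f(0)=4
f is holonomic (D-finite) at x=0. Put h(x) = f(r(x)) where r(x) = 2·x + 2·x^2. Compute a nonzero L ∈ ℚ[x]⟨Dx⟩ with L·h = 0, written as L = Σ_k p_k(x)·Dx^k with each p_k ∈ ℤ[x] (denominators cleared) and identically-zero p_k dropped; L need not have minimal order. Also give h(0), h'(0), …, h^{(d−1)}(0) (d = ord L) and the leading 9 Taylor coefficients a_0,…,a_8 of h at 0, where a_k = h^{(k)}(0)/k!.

L = (-8 - 16·x) + Dx  (order 1).
h: a_k = 4, 32, 160, 1792/3, 5504/3, 72704/15, 510976/45, 1515520/63, 14731264/315, …
ICs: h(0) = 4.

f: a_k = 4, 16, 32, 128/3, 128/3, 512/15, 1024/45, 4096/315, 2048/315, …
f∘r: x↦r, Dx↦Dx/r' in L_f ⇒ L₀.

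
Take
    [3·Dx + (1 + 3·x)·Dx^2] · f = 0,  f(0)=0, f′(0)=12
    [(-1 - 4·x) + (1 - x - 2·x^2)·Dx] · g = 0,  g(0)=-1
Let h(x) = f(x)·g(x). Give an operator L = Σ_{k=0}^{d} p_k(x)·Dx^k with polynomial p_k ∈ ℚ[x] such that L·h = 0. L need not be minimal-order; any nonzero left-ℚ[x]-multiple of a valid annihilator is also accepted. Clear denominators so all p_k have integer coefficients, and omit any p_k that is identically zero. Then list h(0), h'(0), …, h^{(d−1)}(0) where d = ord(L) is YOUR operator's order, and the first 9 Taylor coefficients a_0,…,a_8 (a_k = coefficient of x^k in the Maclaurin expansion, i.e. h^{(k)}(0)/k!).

L = (7 + 24·x) + (-1 + 17·x + 30·x^2)·Dx + (-1 - 2·x + 5·x^2 + 6·x^3)·Dx^2  (order 2).
h: a_k = 0, -12, 6, -54, 39, -1317/5, 1503/5, -51657/35, 33681/14, …
ICs: h(0) = 0, h′(0) = -12.

f: a_k = 0, 12, -18, 36, -81, 972/5, -486, 8748/7, -6561/2, …
g: a_k = -1, -1, -3, -5, -11, -21, -43, -85, -171, …
L₀ := L_f ⊗_s L_g (sym. prod.), ord ≤ 2.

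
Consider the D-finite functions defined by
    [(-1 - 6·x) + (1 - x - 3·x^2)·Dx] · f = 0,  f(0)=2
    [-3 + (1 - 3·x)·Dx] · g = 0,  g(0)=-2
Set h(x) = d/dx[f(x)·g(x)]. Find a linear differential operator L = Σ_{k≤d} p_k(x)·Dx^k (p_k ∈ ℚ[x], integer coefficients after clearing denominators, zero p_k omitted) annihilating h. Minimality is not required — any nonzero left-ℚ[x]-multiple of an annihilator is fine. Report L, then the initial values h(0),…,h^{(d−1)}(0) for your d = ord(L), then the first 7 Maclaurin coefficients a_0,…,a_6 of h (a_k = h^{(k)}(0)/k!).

f: a_k = 2, 2, 8, 14, 38, 80, 194, …
g: a_k = -2, -6, -18, -54, -162, -486, -1458, …
h₀=f·g: eliminate ⇒ L₀, order ≤ 1·1.
Derive L from L₀ (diff closure).
L = (32 - 54·x - 216·x^2 + 972·x^4) + (-4 + 16·x + 27·x^2 - 144·x^3 + 243·x^5)·Dx  (order 1).
h: a_k = -16, -128, -660, -2944, -11840, -44952, -163408, …
ICs: h(0) = -16.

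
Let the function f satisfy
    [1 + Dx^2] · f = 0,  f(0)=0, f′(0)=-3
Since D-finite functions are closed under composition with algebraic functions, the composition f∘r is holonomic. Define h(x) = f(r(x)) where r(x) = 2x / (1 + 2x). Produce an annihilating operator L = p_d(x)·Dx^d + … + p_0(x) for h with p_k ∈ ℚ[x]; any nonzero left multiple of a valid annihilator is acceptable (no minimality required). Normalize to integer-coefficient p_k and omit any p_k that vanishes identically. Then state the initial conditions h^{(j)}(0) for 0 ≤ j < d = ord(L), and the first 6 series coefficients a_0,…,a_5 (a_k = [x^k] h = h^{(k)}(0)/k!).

f: a_k = 0, -3, 0, 1/2, 0, -1/40, …
Substitute x→r, Dx→(1/r')Dx; clear ⇒ L₀.
L = 4 + (4 + 24·x + 48·x^2 + 32·x^3)·Dx + (1 + 8·x + 24·x^2 + 32·x^3 + 16·x^4)·Dx^2  (order 2).
h: a_k = 0, -6, 12, -20, 24, -4/5, …
ICs: h(0) = 0, h′(0) = -6.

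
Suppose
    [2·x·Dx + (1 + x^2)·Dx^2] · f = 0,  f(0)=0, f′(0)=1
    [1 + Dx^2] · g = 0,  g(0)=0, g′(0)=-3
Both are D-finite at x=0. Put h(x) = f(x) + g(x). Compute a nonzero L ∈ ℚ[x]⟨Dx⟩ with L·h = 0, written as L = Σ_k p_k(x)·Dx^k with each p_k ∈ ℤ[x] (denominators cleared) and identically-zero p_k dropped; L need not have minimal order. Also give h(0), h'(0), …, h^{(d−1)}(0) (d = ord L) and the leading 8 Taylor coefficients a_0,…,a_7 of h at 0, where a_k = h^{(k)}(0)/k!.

L = (-22·x + 28·x^3 + 2·x^5)·Dx + (-1 + 7·x^2 + 9·x^4 + x^6)·Dx^2 + (-22·x + 28·x^3 + 2·x^5)·Dx^3 + (-1 + 7·x^2 + 9·x^4 + x^6)·Dx^4  (order 4).
h: a_k = 0, -2, 0, 1/6, 0, 7/40, 0, -239/1680, …
ICs: h(0) = 0, h′(0) = -2, h′′(0) = 0, h′′′(0) = 1.

f: a_k = 0, 1, 0, -1/3, 0, 1/5, 0, -1/7, …
g: a_k = 0, -3, 0, 1/2, 0, -1/40, 0, 1/1680, …
f+g: L₀ = lclm(L_f,L_g), ord ≤ 2+2.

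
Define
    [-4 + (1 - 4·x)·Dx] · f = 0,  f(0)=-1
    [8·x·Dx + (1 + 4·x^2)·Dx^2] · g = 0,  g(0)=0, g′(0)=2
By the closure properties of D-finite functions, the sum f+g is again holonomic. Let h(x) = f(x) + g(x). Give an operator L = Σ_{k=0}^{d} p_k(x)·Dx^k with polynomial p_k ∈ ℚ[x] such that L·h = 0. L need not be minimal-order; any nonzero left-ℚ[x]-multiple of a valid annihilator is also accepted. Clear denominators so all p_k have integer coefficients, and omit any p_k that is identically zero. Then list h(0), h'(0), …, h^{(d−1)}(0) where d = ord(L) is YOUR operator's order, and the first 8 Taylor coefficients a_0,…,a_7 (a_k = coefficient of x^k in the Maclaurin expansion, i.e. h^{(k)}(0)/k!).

L = (-8 + 128·x + 96·x^2)·Dx + (13 - 8·x + 100·x^2 + 96·x^3)·Dx^2 + (-1 + 3·x + 12·x^3 + 16·x^4)·Dx^3  (order 3).
h: a_k = -1, -2, -16, -200/3, -256, -5088/5, -4096, -114816/7, …
ICs: h(0) = -1, h′(0) = -2, h′′(0) = -32.

f: a_k = -1, -4, -16, -64, -256, -1024, -4096, -16384, …
g: a_k = 0, 2, 0, -8/3, 0, 32/5, 0, -128/7, …
L₀ := lclm(L_f,L_g); ord L₀ ≤ 1+2.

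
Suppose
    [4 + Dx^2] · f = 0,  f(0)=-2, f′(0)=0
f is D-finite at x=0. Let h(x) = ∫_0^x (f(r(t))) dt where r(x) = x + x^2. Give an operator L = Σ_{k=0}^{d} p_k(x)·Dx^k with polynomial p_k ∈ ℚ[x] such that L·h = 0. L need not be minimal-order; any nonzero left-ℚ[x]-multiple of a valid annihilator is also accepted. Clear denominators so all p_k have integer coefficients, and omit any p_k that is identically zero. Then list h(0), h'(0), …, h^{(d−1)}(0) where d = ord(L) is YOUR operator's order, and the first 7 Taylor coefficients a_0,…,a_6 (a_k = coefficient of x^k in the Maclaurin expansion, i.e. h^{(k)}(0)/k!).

L = (4 + 24·x + 48·x^2 + 32·x^3)·Dx - 2·Dx^2 + (1 + 2·x)·Dx^3  (order 3).
h: a_k = 0, -2, 0, 4/3, 2, 8/15, -8/9, …
ICs: h(0) = 0, h′(0) = -2, h′′(0) = 0.

f: a_k = -2, 0, 4, 0, -4/3, 0, 8/45, …
Change of var in L_f (x↦r) gives L₀.
Integrate: L := L₀·Dx.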